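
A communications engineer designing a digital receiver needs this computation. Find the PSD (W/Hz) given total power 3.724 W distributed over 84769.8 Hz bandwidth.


Power spectral density:
PSD = P / BW
    = 3.724 / 84769.8
    = 4.393e-05 W/Hz

4.393e-05 W/Hz


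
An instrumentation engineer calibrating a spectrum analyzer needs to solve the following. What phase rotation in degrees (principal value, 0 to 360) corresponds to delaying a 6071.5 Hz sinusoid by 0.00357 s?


Phase shift from frequency and time delay:
phi = 360 * f * t_delay
    = 360 * 6071.5 * 0.00357
    = 7803.09 degrees
    mod 360 = 243.09 degrees

243.09 degrees


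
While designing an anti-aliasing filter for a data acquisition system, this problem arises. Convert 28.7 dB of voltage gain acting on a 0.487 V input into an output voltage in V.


Output voltage from dB gain:
V_out = V_in * 10^(gain_dB / 20)
      = 0.487 * 10^(28.7 / 20)
      = 0.487 * 27.227013
      = 13.2596 V

13.2596 V


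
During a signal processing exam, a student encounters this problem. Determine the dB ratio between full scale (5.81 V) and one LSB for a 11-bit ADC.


Dynamic range from full-scale to LSB:
V_min = V_max / 2^bits = 5.81 / 2^11
DR = 20 * log10(V_max / V_min)
   = 20 * log10(2^11)
   = 20 * 11 * log10(2)
   = 66.23 dB

66.23 dB


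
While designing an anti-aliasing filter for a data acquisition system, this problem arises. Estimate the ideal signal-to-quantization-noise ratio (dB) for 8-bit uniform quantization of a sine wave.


Theoretical SNR for a full-scale sinusoid:
SNR = 6.02 * N + 1.76
    = 6.02 * 8 + 1.76
    = 48.16 + 1.76
    = 49.92 dB

49.92 dB


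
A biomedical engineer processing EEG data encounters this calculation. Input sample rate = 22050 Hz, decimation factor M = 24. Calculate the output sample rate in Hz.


Decimation reduces the sample rate:
fs_out = fs_in / M
       = 22050 / 24
       = 918.75 Hz

918.75 Hz


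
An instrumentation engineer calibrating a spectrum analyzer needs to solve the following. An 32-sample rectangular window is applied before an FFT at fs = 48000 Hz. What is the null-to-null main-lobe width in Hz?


Main lobe width for a rectangular window:
Width = 2 * fs / N
      = 2 * 48000 / 32
      = 96000 / 32
      = 3000.0 Hz

3000.0 Hz


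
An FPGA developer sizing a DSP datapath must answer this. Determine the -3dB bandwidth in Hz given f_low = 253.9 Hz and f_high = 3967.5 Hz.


Bandwidth is the difference of -3dB frequencies:
BW = f_high - f_low
   = 3967.5 - 253.9
   = 3713.6 Hz

3713.6 Hz


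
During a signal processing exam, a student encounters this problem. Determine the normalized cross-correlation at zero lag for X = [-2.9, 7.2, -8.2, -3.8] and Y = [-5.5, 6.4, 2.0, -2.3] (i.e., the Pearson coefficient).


Pearson correlation coefficient (population):
r = cov(X,Y) / (std(X) * std(Y))
Mean X = -1.925, Mean Y = 0.15
Cov(X,Y) = 13.88125
Std(X) = 5.637098, Std(Y) = 4.483581
r = 0.5492

0.5492


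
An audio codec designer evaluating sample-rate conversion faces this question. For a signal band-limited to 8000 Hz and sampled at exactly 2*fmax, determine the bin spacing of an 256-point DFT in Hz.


Step 1 — Nyquist sampling rate:
fs = 2 * fmax = 2 * 8000 = 16000 Hz

Step 2 — DFT bin spacing:
df = fs / N = 16000 / 256 = 62.5 Hz

62.5 Hz


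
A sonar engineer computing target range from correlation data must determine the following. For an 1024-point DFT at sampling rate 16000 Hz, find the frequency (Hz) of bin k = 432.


Frequency of DFT bin k:
f_k = k * fs / N
    = 432 * 16000 / 1024
    = 6912000 / 1024
    = 6750.0 Hz

6750.0 Hz


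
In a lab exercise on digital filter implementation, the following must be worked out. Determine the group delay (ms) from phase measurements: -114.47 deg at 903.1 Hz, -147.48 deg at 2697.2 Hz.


Group delay from phase difference:
tau = -d(phi)/d(omega)
d(phi) = -33.01 deg = -0.576133 rad
d(omega) = 2*pi*(2697.2 - 903.1) = 11272.6628 rad/s
tau = -(-0.576133) / 11272.6628
    = 0.0511 ms

0.0511 ms


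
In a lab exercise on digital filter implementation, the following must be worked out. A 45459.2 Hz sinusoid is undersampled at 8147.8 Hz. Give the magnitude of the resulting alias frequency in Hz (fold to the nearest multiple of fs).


Compute the nearest integer multiple of fs to the signal:
n = round(45459.2 / 8147.8) = 6
f_alias = |45459.2 - 6 * 8147.8|
        = |45459.2 - 48886.8|
        = 3427.6 Hz

3427.6


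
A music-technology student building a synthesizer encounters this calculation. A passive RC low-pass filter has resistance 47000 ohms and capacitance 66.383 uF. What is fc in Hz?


Cutoff frequency of a first-order RC filter:
fc = 1 / (2 * pi * R * C)
C = 66.383 uF = 6.6383e-05 F
fc = 1 / (2 * pi * 47000 * 6.6383e-05)
   = 1 / 19.603544441586
   = 0.051011 Hz

0.051011 Hz


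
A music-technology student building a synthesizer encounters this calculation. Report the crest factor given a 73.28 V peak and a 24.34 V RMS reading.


Crest factor is the ratio of peak to RMS:
CF = V_peak / V_rms
   = 73.28 / 24.34
   = 3.0107

3.0107


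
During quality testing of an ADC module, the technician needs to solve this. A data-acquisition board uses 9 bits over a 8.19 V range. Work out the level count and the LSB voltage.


Step 1 — number of quantization levels:
L = 2^N = 2^9 = 512

Step 2 — LSB step size:
delta = Vfs / L
      = 8.19 / 512
      = 0.01599609 V

Levels = 512; step size = 0.01599609 V


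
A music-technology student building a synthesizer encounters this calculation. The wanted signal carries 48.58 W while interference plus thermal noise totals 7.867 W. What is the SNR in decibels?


SNR in decibels:
SNR = 10 * log10(Ps / Pn)
    = 10 * log10(48.58 / 7.867)
    = 10 * log10(6.1752)
    = 10 * 0.7906
    = 7.91 dB

7.91 dB


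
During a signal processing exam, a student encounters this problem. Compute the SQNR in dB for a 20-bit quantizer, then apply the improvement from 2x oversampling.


Step 1 — baseline SQNR at Nyquist:
SQNR_base = 6.02*N + 1.76
          = 6.02*20 + 1.76
          = 122.16 dB

Step 2 — oversampling processing gain:
G = 10*log10(OSR) = 10*log10(2) = 3.01 dB

Step 3 — total:
SQNR_total = 122.16 + 3.01 = 125.17 dB

Base SQNR = 122.16 dB; oversampled SQNR = 125.17 dB


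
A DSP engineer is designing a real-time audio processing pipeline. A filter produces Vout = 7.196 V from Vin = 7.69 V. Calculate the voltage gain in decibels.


Voltage gain in dB:
G = 20 * log10(Vout / Vin)
  = 20 * log10(7.196 / 7.69)
  = 20 * log10(0.935761)
  = 20 * -0.028835
  = -0.58 dB

-0.58 dB


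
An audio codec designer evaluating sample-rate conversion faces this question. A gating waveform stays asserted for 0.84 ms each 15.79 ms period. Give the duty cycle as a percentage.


Duty cycle as a percentage:
DC = (t_on / T) * 100
   = (0.84 / 15.79) * 100
   = 0.053198 * 100
   = 5.32 %

5.32 %


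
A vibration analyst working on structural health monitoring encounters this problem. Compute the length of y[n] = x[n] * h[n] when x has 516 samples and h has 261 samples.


Linear convolution output length:
L = N + M - 1
  = 516 + 261 - 1
  = 776 samples

776


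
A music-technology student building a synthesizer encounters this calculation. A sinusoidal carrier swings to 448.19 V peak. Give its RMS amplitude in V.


RMS voltage for a sinusoidal waveform:
V_rms = V_peak / sqrt(2)
      = 448.19 / 1.414214
      = 316.918 V

316.918 V


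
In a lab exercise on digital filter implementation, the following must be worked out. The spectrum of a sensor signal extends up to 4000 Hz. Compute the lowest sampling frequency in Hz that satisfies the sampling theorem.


The Nyquist rate is twice the maximum frequency component.
fs_min = 2 * fmax
      = 2 * 4000
      = 8000 Hz

8000


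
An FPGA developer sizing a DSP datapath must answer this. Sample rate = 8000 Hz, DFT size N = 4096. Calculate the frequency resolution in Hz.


DFT frequency resolution:
df = fs / N
   = 8000 / 4096
   = 1.9531 Hz

1.9531 Hz


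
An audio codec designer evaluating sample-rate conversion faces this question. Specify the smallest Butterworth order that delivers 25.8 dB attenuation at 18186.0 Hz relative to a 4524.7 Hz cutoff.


Butterworth filter order formula:
n = log10(10^(A/10) - 1) / (2 * log10(f_stop/f_pass))
10^(25.8/10) - 1 = 379.1894
f_stop/f_pass = 18186.0 / 4524.7 = 4.0193
n = 2.1343 -> ceil = 3

3


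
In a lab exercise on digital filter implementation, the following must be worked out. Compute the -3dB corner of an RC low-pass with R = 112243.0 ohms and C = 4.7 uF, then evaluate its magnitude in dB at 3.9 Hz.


Step 1 — cutoff frequency:
fc = 1 / (2*pi*R*C)
C = 4.7 uF = 4.7e-06 F
fc = 1 / (2*pi*112243.0*4.7e-06)
   = 0.301691 Hz

Step 2 — magnitude at f = 3.9 Hz:
|H(f)| = 1 / sqrt(1 + (f/fc)^2)
f/fc = 3.9 / 0.301691 = 12.927134
|H| = 1 / sqrt(1 + 167.110793) = 0.0771262
|H|_dB = 20*log10(0.0771262) = -22.26 dB

fc = 0.301691 Hz; |H(3.9 Hz)| = -22.26 dB


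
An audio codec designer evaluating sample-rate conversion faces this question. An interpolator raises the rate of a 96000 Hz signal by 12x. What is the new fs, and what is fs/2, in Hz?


Step 1 — output sample rate after interpolation by L:
fs_out = L * fs_in = 12 * 96000 = 1152000 Hz

Step 2 — Nyquist frequency of the output stream:
f_Nyq = fs_out / 2 = 1152000 / 2 = 576000.0 Hz

fs_out = 1152000 Hz; f_Nyquist = 576000.0 Hz


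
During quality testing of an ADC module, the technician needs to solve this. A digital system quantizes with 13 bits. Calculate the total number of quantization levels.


Number of quantization levels = 2^N
= 2^13
= 8192

8192


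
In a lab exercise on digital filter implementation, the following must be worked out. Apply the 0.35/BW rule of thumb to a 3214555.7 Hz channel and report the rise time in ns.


Rise time from bandwidth relationship:
tr = 0.35 / BW
   = 0.35 / 3214555.7
   = 1.088797435e-07 s
   = 108.8797 ns

108.8797 ns


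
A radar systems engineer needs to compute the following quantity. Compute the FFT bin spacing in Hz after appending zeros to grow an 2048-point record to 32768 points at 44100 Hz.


Frequency resolution after zero-padding:
N_padded = 2048 * 16 = 32768
df = fs / N_padded
   = 44100 / 32768
   = 1.3458 Hz

1.3458 Hz


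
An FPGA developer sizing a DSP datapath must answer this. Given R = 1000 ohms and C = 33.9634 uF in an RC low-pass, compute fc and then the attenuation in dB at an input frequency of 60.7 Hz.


Step 1 — cutoff frequency:
fc = 1 / (2*pi*R*C)
C = 33.9634 uF = 3.39634e-05 F
fc = 1 / (2*pi*1000*3.39634e-05)
   = 4.68607 Hz

Step 2 — magnitude at f = 60.7 Hz:
|H(f)| = 1 / sqrt(1 + (f/fc)^2)
f/fc = 60.7 / 4.68607 = 12.953285
|H| = 1 / sqrt(1 + 167.787592) = 0.0769715
|H|_dB = 20*log10(0.0769715) = -22.27 dB

fc = 4.68607 Hz; |H(60.7 Hz)| = -22.27 dB


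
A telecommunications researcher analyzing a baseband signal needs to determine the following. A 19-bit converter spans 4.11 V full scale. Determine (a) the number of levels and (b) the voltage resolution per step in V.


Step 1 — number of quantization levels:
L = 2^N = 2^19 = 524288

Step 2 — LSB step size:
delta = Vfs / L
      = 4.11 / 524288
      = 7.84e-06 V

Levels = 524288; step size = 7.84e-06 V


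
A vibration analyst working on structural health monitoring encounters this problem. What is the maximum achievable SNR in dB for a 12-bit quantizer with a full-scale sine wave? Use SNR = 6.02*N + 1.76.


Theoretical SNR for a full-scale sinusoid:
SNR = 6.02 * N + 1.76
    = 6.02 * 12 + 1.76
    = 72.24 + 1.76
    = 74.0 dB

74.0 dB


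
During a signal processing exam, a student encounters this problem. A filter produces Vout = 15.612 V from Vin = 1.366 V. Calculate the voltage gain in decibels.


Voltage gain in dB:
G = 20 * log10(Vout / Vin)
  = 20 * log10(15.612 / 1.366)
  = 20 * log10(11.42899)
  = 20 * 1.058008
  = 21.16 dB

21.16 dB


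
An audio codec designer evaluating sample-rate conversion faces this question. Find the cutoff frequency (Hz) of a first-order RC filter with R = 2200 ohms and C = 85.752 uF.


Cutoff frequency of a first-order RC filter:
fc = 1 / (2 * pi * R * C)
C = 85.752 uF = 8.5752e-05 F
fc = 1 / (2 * pi * 2200 * 8.5752e-05)
   = 1 / 1.1853505542148
   = 0.843632 Hz

0.843632 Hz


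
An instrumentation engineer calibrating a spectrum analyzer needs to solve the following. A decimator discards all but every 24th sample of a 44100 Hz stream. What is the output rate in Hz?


Decimation reduces the sample rate:
fs_out = fs_in / M
       = 44100 / 24
       = 1837.5 Hz

1837.5 Hz


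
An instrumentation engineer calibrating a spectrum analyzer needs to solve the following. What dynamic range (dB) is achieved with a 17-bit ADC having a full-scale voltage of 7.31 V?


Dynamic range from full-scale to LSB:
V_min = V_max / 2^bits = 7.31 / 2^17
DR = 20 * log10(V_max / V_min)
   = 20 * log10(2^17)
   = 20 * 17 * log10(2)
   = 102.35 dB

102.35 dB


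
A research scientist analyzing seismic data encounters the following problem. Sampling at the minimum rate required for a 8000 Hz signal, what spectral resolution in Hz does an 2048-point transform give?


Step 1 — Nyquist sampling rate:
fs = 2 * fmax = 2 * 8000 = 16000 Hz

Step 2 — DFT bin spacing:
df = fs / N = 16000 / 2048 = 7.8125 Hz

7.8125 Hz


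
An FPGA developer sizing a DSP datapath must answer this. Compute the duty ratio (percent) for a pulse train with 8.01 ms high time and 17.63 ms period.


Duty cycle as a percentage:
DC = (t_on / T) * 100
   = (8.01 / 17.63) * 100
   = 0.454339 * 100
   = 45.43 %

45.43 %


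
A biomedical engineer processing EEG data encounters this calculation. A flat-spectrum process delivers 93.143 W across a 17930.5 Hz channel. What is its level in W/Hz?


Power spectral density:
PSD = P / BW
    = 93.143 / 17930.5
    = 0.00519467 W/Hz

0.00519467 W/Hz


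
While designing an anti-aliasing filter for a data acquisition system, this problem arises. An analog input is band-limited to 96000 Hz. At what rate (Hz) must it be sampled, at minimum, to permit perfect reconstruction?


The Nyquist rate is twice the maximum frequency component.
fs_min = 2 * fmax
      = 2 * 96000
      = 192000 Hz

192000


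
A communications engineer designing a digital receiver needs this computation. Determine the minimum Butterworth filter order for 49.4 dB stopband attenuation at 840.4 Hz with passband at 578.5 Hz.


Butterworth filter order formula:
n = log10(10^(A/10) - 1) / (2 * log10(f_stop/f_pass))
10^(49.4/10) - 1 = 87095.359
f_stop/f_pass = 840.4 / 578.5 = 1.4527
n = 15.2297 -> ceil = 16

16


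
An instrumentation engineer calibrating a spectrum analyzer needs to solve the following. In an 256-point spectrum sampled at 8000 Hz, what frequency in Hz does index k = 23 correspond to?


Frequency of DFT bin k:
f_k = k * fs / N
    = 23 * 8000 / 256
    = 184000 / 256
    = 718.75 Hz

718.75 Hz


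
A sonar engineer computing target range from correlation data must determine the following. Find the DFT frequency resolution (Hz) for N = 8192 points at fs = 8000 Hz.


DFT frequency resolution:
df = fs / N
   = 8000 / 8192
   = 0.9766 Hz

0.9766 Hz


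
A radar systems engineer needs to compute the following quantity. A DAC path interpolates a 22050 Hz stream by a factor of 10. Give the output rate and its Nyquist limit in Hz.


Step 1 — output sample rate after interpolation by L:
fs_out = L * fs_in = 10 * 22050 = 220500 Hz

Step 2 — Nyquist frequency of the output stream:
f_Nyq = fs_out / 2 = 220500 / 2 = 110250.0 Hz

fs_out = 220500 Hz; f_Nyquist = 110250.0 Hz


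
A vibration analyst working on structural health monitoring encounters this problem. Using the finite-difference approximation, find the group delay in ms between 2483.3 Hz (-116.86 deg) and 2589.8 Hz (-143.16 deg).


Group delay from phase difference:
tau = -d(phi)/d(omega)
d(phi) = -26.3 deg = -0.459022 rad
d(omega) = 2*pi*(2589.8 - 2483.3) = 669.1592 rad/s
tau = -(-0.459022) / 669.1592
    = 0.686 ms

0.686 ms


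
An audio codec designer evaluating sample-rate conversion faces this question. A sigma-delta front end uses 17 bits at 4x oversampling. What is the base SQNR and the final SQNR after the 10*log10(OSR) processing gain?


Step 1 — baseline SQNR at Nyquist:
SQNR_base = 6.02*N + 1.76
          = 6.02*17 + 1.76
          = 104.1 dB

Step 2 — oversampling processing gain:
G = 10*log10(OSR) = 10*log10(4) = 6.02 dB

Step 3 — total:
SQNR_total = 104.1 + 6.02 = 110.12 dB

Base SQNR = 104.1 dB; oversampled SQNR = 110.12 dB


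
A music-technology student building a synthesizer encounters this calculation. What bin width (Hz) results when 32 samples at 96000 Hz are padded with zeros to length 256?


Frequency resolution after zero-padding:
N_padded = 32 * 8 = 256
df = fs / N_padded
   = 96000 / 256
   = 375.0 Hz

375.0 Hz


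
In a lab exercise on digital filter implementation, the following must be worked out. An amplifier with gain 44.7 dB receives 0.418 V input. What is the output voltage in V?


Output voltage from dB gain:
V_out = V_in * 10^(gain_dB / 20)
      = 0.418 * 10^(44.7 / 20)
      = 0.418 * 171.790839
      = 71.8086 V

71.8086 V


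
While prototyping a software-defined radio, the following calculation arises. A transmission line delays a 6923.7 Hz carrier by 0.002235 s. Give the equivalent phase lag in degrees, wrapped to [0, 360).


Phase shift from frequency and time delay:
phi = 360 * f * t_delay
    = 360 * 6923.7 * 0.002235
    = 5570.81 degrees
    mod 360 = 170.81 degrees

170.81 degrees


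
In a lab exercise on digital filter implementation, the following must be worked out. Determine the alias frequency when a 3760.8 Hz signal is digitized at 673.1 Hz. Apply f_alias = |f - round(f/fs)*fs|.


Compute the nearest integer multiple of fs to the signal:
n = round(3760.8 / 673.1) = 6
f_alias = |3760.8 - 6 * 673.1|
        = |3760.8 - 4038.6|
        = 277.8 Hz

277.8


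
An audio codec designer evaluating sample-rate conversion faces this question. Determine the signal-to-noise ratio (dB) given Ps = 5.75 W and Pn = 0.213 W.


SNR in decibels:
SNR = 10 * log10(Ps / Pn)
    = 10 * log10(5.75 / 0.213)
    = 10 * log10(26.9953)
    = 10 * 1.4313
    = 14.31 dB

14.31 dB


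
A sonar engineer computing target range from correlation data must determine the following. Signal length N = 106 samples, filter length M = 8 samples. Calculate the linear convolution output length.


Linear convolution output length:
L = N + M - 1
  = 106 + 8 - 1
  = 113 samples

113


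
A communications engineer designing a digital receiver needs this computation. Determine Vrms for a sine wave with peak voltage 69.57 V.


RMS voltage for a sinusoidal waveform:
V_rms = V_peak / sqrt(2)
      = 69.57 / 1.414214
      = 49.193 V

49.193 V


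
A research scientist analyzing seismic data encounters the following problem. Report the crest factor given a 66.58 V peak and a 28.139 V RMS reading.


Crest factor is the ratio of peak to RMS:
CF = V_peak / V_rms
   = 66.58 / 28.139
   = 2.3661

2.3661


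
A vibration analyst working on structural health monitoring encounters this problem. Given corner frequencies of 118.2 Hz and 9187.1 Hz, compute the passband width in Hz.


Bandwidth is the difference of -3dB frequencies:
BW = f_high - f_low
   = 9187.1 - 118.2
   = 9068.9 Hz

9068.9 Hz


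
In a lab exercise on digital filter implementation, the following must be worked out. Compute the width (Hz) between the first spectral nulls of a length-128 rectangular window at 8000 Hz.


Main lobe width for a rectangular window:
Width = 2 * fs / N
      = 2 * 8000 / 128
      = 16000 / 128
      = 125.0 Hz

125.0 Hz


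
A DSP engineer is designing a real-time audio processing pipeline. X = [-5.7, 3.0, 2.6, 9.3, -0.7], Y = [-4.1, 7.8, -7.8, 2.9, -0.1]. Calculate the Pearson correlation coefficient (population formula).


Pearson correlation coefficient (population):
r = cov(X,Y) / (std(X) * std(Y))
Mean X = 1.7, Mean Y = -0.26
Cov(X,Y) = 11.148
Std(X) = 4.914875, Std(Y) = 5.414277
r = 0.4189

0.4189


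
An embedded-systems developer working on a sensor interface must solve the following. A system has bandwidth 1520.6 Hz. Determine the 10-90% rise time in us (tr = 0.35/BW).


Rise time from bandwidth relationship:
tr = 0.35 / BW
   = 0.35 / 1520.6
   = 0.0002301723004 s
   = 230.1723 us

230.1723 us


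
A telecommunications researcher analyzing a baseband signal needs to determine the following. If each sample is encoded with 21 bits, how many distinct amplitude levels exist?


Number of quantization levels = 2^N
= 2^21
= 2097152

2097152


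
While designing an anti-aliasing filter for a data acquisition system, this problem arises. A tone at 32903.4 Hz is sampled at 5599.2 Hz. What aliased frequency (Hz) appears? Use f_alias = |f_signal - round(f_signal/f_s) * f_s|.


Compute the nearest integer multiple of fs to the signal:
n = round(32903.4 / 5599.2) = 6
f_alias = |32903.4 - 6 * 5599.2|
        = |32903.4 - 33595.2|
        = 691.8 Hz

691.8


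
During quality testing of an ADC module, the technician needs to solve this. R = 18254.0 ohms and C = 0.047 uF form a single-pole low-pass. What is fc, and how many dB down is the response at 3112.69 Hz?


Step 1 — cutoff frequency:
fc = 1 / (2*pi*R*C)
C = 0.047 uF = 4.7e-08 F
fc = 1 / (2*pi*18254.0*4.7e-08)
   = 185.509 Hz

Step 2 — magnitude at f = 3112.69 Hz:
|H(f)| = 1 / sqrt(1 + (f/fc)^2)
f/fc = 3112.69 / 185.509 = 16.779186
|H| = 1 / sqrt(1 + 281.541083) = 0.0594921
|H|_dB = 20*log10(0.0594921) = -24.51 dB

fc = 185.509 Hz; |H(3112.69 Hz)| = -24.51 dB


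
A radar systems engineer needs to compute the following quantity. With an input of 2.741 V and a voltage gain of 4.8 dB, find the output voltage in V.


Output voltage from dB gain:
V_out = V_in * 10^(gain_dB / 20)
      = 2.741 * 10^(4.8 / 20)
      = 2.741 * 1.737801
      = 4.7633 V

4.7633 V


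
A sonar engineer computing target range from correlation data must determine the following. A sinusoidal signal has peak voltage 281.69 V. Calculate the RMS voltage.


RMS voltage for a sinusoidal waveform:
V_rms = V_peak / sqrt(2)
      = 281.69 / 1.414214
      = 199.185 V

199.185 V


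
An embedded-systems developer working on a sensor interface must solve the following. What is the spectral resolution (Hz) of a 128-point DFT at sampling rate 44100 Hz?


DFT frequency resolution:
df = fs / N
   = 44100 / 128
   = 344.5312 Hz

344.5312 Hz


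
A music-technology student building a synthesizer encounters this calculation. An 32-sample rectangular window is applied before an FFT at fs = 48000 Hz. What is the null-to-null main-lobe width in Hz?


Main lobe width for a rectangular window:
Width = 2 * fs / N
      = 2 * 48000 / 32
      = 96000 / 32
      = 3000.0 Hz

3000.0 Hz


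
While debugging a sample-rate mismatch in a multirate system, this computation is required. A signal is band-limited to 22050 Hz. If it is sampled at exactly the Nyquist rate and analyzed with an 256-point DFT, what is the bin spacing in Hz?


Step 1 — Nyquist sampling rate:
fs = 2 * fmax = 2 * 22050 = 44100 Hz

Step 2 — DFT bin spacing:
df = fs / N = 44100 / 256 = 172.2656 Hz

172.2656 Hz


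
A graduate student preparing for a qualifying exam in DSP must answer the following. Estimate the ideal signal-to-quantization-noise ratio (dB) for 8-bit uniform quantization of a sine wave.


Theoretical SNR for a full-scale sinusoid:
SNR = 6.02 * N + 1.76
    = 6.02 * 8 + 1.76
    = 48.16 + 1.76
    = 49.92 dB

49.92 dB


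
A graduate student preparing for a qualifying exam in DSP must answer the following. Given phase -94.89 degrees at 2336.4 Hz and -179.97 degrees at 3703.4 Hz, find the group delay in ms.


Group delay from phase difference:
tau = -d(phi)/d(omega)
d(phi) = -85.08 deg = -1.484926 rad
d(omega) = 2*pi*(3703.4 - 2336.4) = 8589.1143 rad/s
tau = -(-1.484926) / 8589.1143
    = 0.1729 ms

0.1729 ms


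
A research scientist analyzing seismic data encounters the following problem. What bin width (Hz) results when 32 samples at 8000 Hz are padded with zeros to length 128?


Frequency resolution after zero-padding:
N_padded = 32 * 4 = 128
df = fs / N_padded
   = 8000 / 128
   = 62.5 Hz

62.5 Hz


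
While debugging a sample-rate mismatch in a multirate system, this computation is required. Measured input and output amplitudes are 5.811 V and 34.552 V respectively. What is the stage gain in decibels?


Voltage gain in dB:
G = 20 * log10(Vout / Vin)
  = 20 * log10(34.552 / 5.811)
  = 20 * log10(5.945965)
  = 20 * 0.774222
  = 15.48 dB

15.48 dB


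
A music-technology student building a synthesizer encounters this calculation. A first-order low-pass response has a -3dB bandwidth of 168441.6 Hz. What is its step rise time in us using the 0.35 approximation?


Rise time from bandwidth relationship:
tr = 0.35 / BW
   = 0.35 / 168441.6
   = 2.0778715e-06 s
   = 2.0779 us

2.0779 us


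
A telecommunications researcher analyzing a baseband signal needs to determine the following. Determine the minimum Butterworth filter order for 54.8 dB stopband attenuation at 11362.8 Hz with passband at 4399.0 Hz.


Butterworth filter order formula:
n = log10(10^(A/10) - 1) / (2 * log10(f_stop/f_pass))
10^(54.8/10) - 1 = 301994.172
f_stop/f_pass = 11362.8 / 4399.0 = 2.583
n = 6.6484 -> ceil = 7

7


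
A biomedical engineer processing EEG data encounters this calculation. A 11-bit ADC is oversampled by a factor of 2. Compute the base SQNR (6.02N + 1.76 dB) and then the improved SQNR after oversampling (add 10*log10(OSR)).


Step 1 — baseline SQNR at Nyquist:
SQNR_base = 6.02*N + 1.76
          = 6.02*11 + 1.76
          = 67.98 dB

Step 2 — oversampling processing gain:
G = 10*log10(OSR) = 10*log10(2) = 3.01 dB

Step 3 — total:
SQNR_total = 67.98 + 3.01 = 70.99 dB

Base SQNR = 67.98 dB; oversampled SQNR = 70.99 dB


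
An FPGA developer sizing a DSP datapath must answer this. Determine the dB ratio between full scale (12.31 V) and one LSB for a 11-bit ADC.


Dynamic range from full-scale to LSB:
V_min = V_max / 2^bits = 12.31 / 2^11
DR = 20 * log10(V_max / V_min)
   = 20 * log10(2^11)
   = 20 * 11 * log10(2)
   = 66.23 dB

66.23 dB


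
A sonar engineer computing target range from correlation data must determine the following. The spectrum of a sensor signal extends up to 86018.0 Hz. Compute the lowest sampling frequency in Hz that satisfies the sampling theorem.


The Nyquist rate is twice the maximum frequency component.
fs_min = 2 * fmax
      = 2 * 86018.0
      = 172036.0 Hz

172036.0


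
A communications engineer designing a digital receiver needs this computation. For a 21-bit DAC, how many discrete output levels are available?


Number of quantization levels = 2^N
= 2^21
= 2097152

2097152


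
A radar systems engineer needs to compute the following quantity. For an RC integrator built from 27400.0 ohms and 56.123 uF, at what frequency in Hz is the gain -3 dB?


Cutoff frequency of a first-order RC filter:
fc = 1 / (2 * pi * R * C)
C = 56.123 uF = 5.6123e-05 F
fc = 1 / (2 * pi * 27400.0 * 5.6123e-05)
   = 1 / 9.6620951264586
   = 0.103497 Hz

0.103497 Hz


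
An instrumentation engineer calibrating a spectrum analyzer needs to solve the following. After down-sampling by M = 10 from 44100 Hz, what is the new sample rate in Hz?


Decimation reduces the sample rate:
fs_out = fs_in / M
       = 44100 / 10
       = 4410.0 Hz

4410.0 Hz


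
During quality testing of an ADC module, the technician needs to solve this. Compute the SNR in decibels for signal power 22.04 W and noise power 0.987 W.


SNR in decibels:
SNR = 10 * log10(Ps / Pn)
    = 10 * log10(22.04 / 0.987)
    = 10 * log10(22.3303)
    = 10 * 1.3489
    = 13.49 dB

13.49 dB


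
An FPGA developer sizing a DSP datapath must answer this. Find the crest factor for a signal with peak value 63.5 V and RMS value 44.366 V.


Crest factor is the ratio of peak to RMS:
CF = V_peak / V_rms
   = 63.5 / 44.366
   = 1.4313

1.4313


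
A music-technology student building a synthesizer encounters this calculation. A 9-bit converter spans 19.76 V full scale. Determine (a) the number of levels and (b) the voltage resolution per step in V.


Step 1 — number of quantization levels:
L = 2^N = 2^9 = 512

Step 2 — LSB step size:
delta = Vfs / L
      = 19.76 / 512
      = 0.03859375 V

Levels = 512; step size = 0.03859375 V


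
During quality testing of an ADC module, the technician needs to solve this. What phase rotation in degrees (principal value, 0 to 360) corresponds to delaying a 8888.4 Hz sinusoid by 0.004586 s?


Phase shift from frequency and time delay:
phi = 360 * f * t_delay
    = 360 * 8888.4 * 0.004586
    = 14674.39 degrees
    mod 360 = 274.39 degrees

274.39 degrees


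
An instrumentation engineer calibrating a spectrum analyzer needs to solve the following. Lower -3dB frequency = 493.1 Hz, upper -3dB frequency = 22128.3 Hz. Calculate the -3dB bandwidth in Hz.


Bandwidth is the difference of -3dB frequencies:
BW = f_high - f_low
   = 22128.3 - 493.1
   = 21635.2 Hz

21635.2 Hz


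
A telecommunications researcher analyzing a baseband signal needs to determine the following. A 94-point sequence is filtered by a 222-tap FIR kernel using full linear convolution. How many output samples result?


Linear convolution output length:
L = N + M - 1
  = 94 + 222 - 1
  = 315 samples

315


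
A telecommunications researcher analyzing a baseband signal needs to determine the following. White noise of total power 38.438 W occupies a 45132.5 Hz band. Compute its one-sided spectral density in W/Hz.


Power spectral density:
PSD = P / BW
    = 38.438 / 45132.5
    = 0.00085167 W/Hz

0.00085167 W/Hz


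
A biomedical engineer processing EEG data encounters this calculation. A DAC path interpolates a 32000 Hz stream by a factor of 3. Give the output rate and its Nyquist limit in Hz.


Step 1 — output sample rate after interpolation by L:
fs_out = L * fs_in = 3 * 32000 = 96000 Hz

Step 2 — Nyquist frequency of the output stream:
f_Nyq = fs_out / 2 = 96000 / 2 = 48000.0 Hz

fs_out = 96000 Hz; f_Nyquist = 48000.0 Hz


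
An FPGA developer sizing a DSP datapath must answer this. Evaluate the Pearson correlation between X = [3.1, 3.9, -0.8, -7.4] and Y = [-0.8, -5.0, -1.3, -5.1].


Pearson correlation coefficient (population):
r = cov(X,Y) / (std(X) * std(Y))
Mean X = -0.3, Mean Y = -3.05
Cov(X,Y) = 3.285
Std(X) = 4.468221, Std(Y) = 2.008109
r = 0.3661

0.3661


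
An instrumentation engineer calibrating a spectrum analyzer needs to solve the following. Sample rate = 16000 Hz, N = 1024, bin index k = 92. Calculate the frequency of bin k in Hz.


Frequency of DFT bin k:
f_k = k * fs / N
    = 92 * 16000 / 1024
    = 1472000 / 1024
    = 1437.5 Hz

1437.5 Hz


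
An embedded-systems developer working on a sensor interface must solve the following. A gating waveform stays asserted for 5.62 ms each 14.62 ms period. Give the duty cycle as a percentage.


Duty cycle as a percentage:
DC = (t_on / T) * 100
   = (5.62 / 14.62) * 100
   = 0.384405 * 100
   = 38.44 %

38.44 %


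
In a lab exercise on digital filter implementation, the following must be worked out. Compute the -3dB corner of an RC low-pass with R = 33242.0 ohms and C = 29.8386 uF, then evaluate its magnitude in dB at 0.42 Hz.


Step 1 — cutoff frequency:
fc = 1 / (2*pi*R*C)
C = 29.8386 uF = 2.98386e-05 F
fc = 1 / (2*pi*33242.0*2.98386e-05)
   = 0.160455 Hz

Step 2 — magnitude at f = 0.42 Hz:
|H(f)| = 1 / sqrt(1 + (f/fc)^2)
f/fc = 0.42 / 0.160455 = 2.617556
|H| = 1 / sqrt(1 + 6.851599) = 0.356879
|H|_dB = 20*log10(0.356879) = -8.95 dB

fc = 0.160455 Hz; |H(0.42 Hz)| = -8.95 dB


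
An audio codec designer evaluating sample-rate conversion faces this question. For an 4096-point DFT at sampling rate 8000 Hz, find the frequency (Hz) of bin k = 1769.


Frequency of DFT bin k:
f_k = k * fs / N
    = 1769 * 8000 / 4096
    = 14152000 / 4096
    = 3455.078 Hz

3455.078 Hz


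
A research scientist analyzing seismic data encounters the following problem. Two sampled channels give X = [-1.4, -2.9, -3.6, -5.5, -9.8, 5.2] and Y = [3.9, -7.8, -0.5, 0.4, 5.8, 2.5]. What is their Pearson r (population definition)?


Pearson correlation coefficient (population):
r = cov(X,Y) / (std(X) * std(Y))
Mean X = -3.0, Mean Y = 0.7167
Cov(X,Y) = -2.363333
Std(X) = 4.52143, Std(Y) = 4.344888
r = -0.1203

-0.1203


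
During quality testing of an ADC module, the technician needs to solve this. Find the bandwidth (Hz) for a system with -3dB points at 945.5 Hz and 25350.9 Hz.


Bandwidth is the difference of -3dB frequencies:
BW = f_high - f_low
   = 25350.9 - 945.5
   = 24405.4 Hz

24405.4 Hz


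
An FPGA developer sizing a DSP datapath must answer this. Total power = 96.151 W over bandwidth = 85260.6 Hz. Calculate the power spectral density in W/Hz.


Power spectral density:
PSD = P / BW
    = 96.151 / 85260.6
    = 0.00112773 W/Hz

0.00112773 W/Hz


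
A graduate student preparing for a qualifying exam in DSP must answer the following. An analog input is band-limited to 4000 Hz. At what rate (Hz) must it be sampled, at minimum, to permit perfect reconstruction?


The Nyquist rate is twice the maximum frequency component.
fs_min = 2 * fmax
      = 2 * 4000
      = 8000 Hz

8000


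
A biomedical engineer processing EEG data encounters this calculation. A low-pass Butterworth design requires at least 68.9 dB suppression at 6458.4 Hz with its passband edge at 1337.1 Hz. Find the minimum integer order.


Butterworth filter order formula:
n = log10(10^(A/10) - 1) / (2 * log10(f_stop/f_pass))
10^(68.9/10) - 1 = 7762470.1663
f_stop/f_pass = 6458.4 / 1337.1 = 4.8302
n = 5.0368 -> ceil = 6

6


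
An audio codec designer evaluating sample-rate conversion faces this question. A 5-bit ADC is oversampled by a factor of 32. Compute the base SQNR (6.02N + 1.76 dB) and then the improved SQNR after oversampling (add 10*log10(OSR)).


Step 1 — baseline SQNR at Nyquist:
SQNR_base = 6.02*N + 1.76
          = 6.02*5 + 1.76
          = 31.86 dB

Step 2 — oversampling processing gain:
G = 10*log10(OSR) = 10*log10(32) = 15.05 dB

Step 3 — total:
SQNR_total = 31.86 + 15.05 = 46.91 dB

Base SQNR = 31.86 dB; oversampled SQNR = 46.91 dB


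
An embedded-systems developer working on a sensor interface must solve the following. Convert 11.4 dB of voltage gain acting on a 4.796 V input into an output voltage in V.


Output voltage from dB gain:
V_out = V_in * 10^(gain_dB / 20)
      = 4.796 * 10^(11.4 / 20)
      = 4.796 * 3.715352
      = 17.8188 V

17.8188 V


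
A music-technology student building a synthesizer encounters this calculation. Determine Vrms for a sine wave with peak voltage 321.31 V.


RMS voltage for a sinusoidal waveform:
V_rms = V_peak / sqrt(2)
      = 321.31 / 1.414214
      = 227.2 V

227.2 V


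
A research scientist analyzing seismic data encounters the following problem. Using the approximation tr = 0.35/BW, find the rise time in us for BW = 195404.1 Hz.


Rise time from bandwidth relationship:
tr = 0.35 / BW
   = 0.35 / 195404.1
   = 1.79115996e-06 s
   = 1.7912 us

1.7912 us


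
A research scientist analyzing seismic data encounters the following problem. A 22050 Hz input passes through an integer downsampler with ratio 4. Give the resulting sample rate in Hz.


Decimation reduces the sample rate:
fs_out = fs_in / M
       = 22050 / 4
       = 5512.5 Hz

5512.5 Hz


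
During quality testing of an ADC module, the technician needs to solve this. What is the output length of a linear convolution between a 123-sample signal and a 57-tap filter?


Linear convolution output length:
L = N + M - 1
  = 123 + 57 - 1
  = 179 samples

179


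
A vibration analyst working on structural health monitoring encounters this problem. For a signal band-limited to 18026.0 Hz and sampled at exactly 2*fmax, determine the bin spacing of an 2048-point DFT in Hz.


Step 1 — Nyquist sampling rate:
fs = 2 * fmax = 2 * 18026.0 = 36052.0 Hz

Step 2 — DFT bin spacing:
df = fs / N = 36052.0 / 2048 = 17.6035 Hz

17.6035 Hz


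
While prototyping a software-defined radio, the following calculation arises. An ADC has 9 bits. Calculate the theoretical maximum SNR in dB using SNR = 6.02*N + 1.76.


Theoretical SNR for a full-scale sinusoid:
SNR = 6.02 * N + 1.76
    = 6.02 * 9 + 1.76
    = 54.18 + 1.76
    = 55.94 dB

55.94 dB


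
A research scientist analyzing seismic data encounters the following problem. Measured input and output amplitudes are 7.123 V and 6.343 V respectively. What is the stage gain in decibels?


Voltage gain in dB:
G = 20 * log10(Vout / Vin)
  = 20 * log10(6.343 / 7.123)
  = 20 * log10(0.890496)
  = 20 * -0.050368
  = -1.01 dB

-1.01 dB


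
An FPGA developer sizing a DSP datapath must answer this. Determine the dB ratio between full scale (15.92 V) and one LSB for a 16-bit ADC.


Dynamic range from full-scale to LSB:
V_min = V_max / 2^bits = 15.92 / 2^16
DR = 20 * log10(V_max / V_min)
   = 20 * log10(2^16)
   = 20 * 16 * log10(2)
   = 96.33 dB

96.33 dB


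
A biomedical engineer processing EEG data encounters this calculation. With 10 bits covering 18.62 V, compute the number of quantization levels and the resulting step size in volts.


Step 1 — number of quantization levels:
L = 2^N = 2^10 = 1024

Step 2 — LSB step size:
delta = Vfs / L
      = 18.62 / 1024
      = 0.01818359 V

Levels = 1024; step size = 0.01818359 V


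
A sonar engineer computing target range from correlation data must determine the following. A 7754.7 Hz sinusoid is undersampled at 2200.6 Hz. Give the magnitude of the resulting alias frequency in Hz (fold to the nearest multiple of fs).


Compute the nearest integer multiple of fs to the signal:
n = round(7754.7 / 2200.6) = 4
f_alias = |7754.7 - 4 * 2200.6|
        = |7754.7 - 8802.4|
        = 1047.7 Hz

1047.7


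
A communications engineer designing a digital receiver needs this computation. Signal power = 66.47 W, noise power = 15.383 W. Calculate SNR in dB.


SNR in decibels:
SNR = 10 * log10(Ps / Pn)
    = 10 * log10(66.47 / 15.383)
    = 10 * log10(4.321)
    = 10 * 0.6356
    = 6.36 dB

6.36 dB


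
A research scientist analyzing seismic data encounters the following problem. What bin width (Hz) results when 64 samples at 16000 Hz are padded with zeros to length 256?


Frequency resolution after zero-padding:
N_padded = 64 * 4 = 256
df = fs / N_padded
   = 16000 / 256
   = 62.5 Hz

62.5 Hz


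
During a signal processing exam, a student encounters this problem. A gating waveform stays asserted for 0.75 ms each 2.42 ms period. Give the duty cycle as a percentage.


Duty cycle as a percentage:
DC = (t_on / T) * 100
   = (0.75 / 2.42) * 100
   = 0.309917 * 100
   = 30.99 %

30.99 %


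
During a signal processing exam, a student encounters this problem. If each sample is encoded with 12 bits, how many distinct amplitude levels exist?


Number of quantization levels = 2^N
= 2^12
= 4096

4096


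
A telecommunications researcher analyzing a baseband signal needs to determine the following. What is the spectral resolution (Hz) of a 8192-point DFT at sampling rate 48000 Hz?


DFT frequency resolution:
df = fs / N
   = 48000 / 8192
   = 5.8594 Hz

5.8594 Hz


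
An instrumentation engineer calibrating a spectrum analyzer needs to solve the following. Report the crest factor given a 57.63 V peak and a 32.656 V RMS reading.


Crest factor is the ratio of peak to RMS:
CF = V_peak / V_rms
   = 57.63 / 32.656
   = 1.7648

1.7648


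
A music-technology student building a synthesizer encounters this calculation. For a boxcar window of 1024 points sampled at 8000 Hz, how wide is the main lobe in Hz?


Main lobe width for a rectangular window:
Width = 2 * fs / N
      = 2 * 8000 / 1024
      = 16000 / 1024
      = 15.625 Hz

15.625 Hz
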